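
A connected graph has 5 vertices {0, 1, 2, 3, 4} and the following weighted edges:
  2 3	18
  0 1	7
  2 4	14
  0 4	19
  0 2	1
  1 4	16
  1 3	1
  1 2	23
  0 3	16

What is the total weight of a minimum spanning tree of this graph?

Prim's algorithm from 3:
Step 1: cheapest edge leaving the tree is 1 3 (1); add 1.
Step 2: cheapest edge leaving the tree is 0 1 (7); add 0.
Step 3: cheapest edge leaving the tree is 0 2 (1); add 2.
Step 4: cheapest edge leaving the tree is 2 4 (14); add 4.
MST edges: 1 3, 0 1, 0 2, 2 4; total weight 1+7+1+14 = 23.

23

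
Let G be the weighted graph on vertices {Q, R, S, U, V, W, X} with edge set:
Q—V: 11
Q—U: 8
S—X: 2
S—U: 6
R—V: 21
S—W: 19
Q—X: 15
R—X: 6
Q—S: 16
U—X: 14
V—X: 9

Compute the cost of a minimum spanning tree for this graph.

Grow the tree from U using Prim:
Step 1: cheapest edge leaving the tree is S—U (6); add S.
Step 2: cheapest edge leaving the tree is S—X (2); add X.
Step 3: cheapest edge leaving the tree is R—X (6); add R.
Step 4: cheapest edge leaving the tree is Q—U (8); add Q.
Step 5: cheapest edge leaving the tree is V—X (9); add V.
Step 6: cheapest edge leaving the tree is S—W (19); add W.
MST edges: S—U, S—X, R—X, Q—U, V—X, S—W; total weight 6+2+6+8+9+19 = 50.

50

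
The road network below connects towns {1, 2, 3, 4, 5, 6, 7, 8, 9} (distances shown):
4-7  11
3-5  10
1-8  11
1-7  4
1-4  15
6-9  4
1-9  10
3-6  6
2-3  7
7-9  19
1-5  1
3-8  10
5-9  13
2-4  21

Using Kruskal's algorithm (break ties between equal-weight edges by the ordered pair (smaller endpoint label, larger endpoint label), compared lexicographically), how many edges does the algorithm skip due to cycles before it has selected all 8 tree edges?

2

Kruskal's algorithm — process edges by increasing weight (ties by edge label):
1-5 (1): add — endpoints in different components.
1-7 (4): add — endpoints in different components.
6-9 (4): add — endpoints in different components.
3-6 (6): add — endpoints in different components.
2-3 (7): add — endpoints in different components.
1-9 (10): add — endpoints in different components.
3-5 (10): skip — 3 and 5 already connected.
3-8 (10): add — endpoints in different components.
1-8 (11): skip — 1 and 8 already connected.
4-7 (11): add — endpoints in different components.
Edges rejected before the tree was complete: 2.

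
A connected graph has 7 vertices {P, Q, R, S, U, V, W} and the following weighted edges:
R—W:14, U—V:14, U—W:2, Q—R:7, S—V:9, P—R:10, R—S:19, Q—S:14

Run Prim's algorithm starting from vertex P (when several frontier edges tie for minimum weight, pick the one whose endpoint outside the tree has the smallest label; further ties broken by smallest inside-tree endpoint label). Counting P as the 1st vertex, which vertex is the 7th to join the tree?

Prim, starting at P.
Step 1: frontier [P—R 10] → take P—R (10); add R.
Step 2: frontier [Q—R 7, R—W 14, R—S 19] → take Q—R (7); add Q.
Step 3: frontier [Q—S 14, R—W 14, R—S 19] → take Q—S (14); add S.
Step 4: frontier [R—W 14, S—V 9] → take S—V (9); add V.
Step 5: frontier [R—W 14, U—V 14] → take U—V (14); add U.
Step 6: frontier [R—W 14, U—W 2] → take U—W (2); add W.
Vertex order: P, R, Q, S, V, U, W. The 7th vertex is W.

W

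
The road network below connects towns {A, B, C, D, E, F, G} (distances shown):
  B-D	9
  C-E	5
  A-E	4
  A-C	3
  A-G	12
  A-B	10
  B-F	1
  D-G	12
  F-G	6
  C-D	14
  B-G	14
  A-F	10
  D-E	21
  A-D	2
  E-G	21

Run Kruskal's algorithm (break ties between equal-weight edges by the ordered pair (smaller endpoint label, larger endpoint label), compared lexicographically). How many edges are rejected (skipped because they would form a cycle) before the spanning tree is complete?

1

Kruskal: consider edges lightest-first.
B-F (1): add — endpoints in different components.
A-D (2): add — endpoints in different components.
A-C (3): add — endpoints in different components.
A-E (4): add — endpoints in different components.
C-E (5): skip — C and E already connected.
F-G (6): add — endpoints in different components.
B-D (9): add — endpoints in different components.
Edges rejected before the tree was complete: 1.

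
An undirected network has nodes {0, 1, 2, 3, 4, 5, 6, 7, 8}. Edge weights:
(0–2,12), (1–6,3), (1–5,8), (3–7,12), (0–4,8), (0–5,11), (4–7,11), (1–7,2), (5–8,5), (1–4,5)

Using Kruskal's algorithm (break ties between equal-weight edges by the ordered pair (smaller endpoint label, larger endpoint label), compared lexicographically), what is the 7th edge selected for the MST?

Kruskal: consider edges lightest-first.
1–7 (2): add — endpoints in different components.
1–6 (3): add — endpoints in different components.
1–4 (5): add — endpoints in different components.
5–8 (5): add — endpoints in different components.
0–4 (8): add — endpoints in different components.
1–5 (8): add — endpoints in different components.
0–5 (11): skip — 0 and 5 already connected.
4–7 (11): skip — 4 and 7 already connected.
0–2 (12): add — endpoints in different components.
3–7 (12): add — endpoints in different components.
The 7th edge added is 0–2.

0-2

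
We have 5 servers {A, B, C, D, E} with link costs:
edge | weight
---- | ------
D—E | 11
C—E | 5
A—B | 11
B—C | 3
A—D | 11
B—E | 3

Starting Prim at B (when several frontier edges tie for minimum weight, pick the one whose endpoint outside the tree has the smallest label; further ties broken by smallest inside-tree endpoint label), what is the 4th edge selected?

A-D

Prim, starting at B.
Step 1: frontier [B—C 3, B—E 3, A—B 11] → take B—C (3); add C.
Step 2: frontier [B—E 3, A—B 11, C—E 5] → take B—E (3); add E.
Step 3: frontier [A—B 11, D—E 11] → take A—B (11); add A.
Step 4: frontier [A—D 11, D—E 11] → take A—D (11); add D.
The 4th edge added is A—D.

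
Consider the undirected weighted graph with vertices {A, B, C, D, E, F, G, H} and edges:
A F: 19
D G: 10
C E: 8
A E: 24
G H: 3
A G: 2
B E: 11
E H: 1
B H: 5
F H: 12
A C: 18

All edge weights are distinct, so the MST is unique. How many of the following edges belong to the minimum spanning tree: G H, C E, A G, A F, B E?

Kruskal: consider edges lightest-first.
E H (1): add — endpoints in different components.
A G (2): add — endpoints in different components.
G H (3): add — endpoints in different components.
B H (5): add — endpoints in different components.
C E (8): add — endpoints in different components.
D G (10): add — endpoints in different components.
B E (11): skip — B and E already connected.
F H (12): add — endpoints in different components.
MST edge set: {E H, A G, G H, B H, C E, D G, F H}.
Of the listed edges, {G H, C E, A G} are in the MST → 3.

3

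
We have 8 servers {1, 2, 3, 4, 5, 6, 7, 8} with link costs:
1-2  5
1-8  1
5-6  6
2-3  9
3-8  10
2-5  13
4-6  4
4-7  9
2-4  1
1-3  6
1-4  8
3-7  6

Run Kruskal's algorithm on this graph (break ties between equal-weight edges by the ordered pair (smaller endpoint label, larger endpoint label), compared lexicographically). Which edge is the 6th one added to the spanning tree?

3-7

Kruskal: consider edges lightest-first.
1-8 (1): add — endpoints in different components.
2-4 (1): add — endpoints in different components.
4-6 (4): add — endpoints in different components.
1-2 (5): add — endpoints in different components.
1-3 (6): add — endpoints in different components.
3-7 (6): add — endpoints in different components.
5-6 (6): add — endpoints in different components.
The 6th edge added is 3-7.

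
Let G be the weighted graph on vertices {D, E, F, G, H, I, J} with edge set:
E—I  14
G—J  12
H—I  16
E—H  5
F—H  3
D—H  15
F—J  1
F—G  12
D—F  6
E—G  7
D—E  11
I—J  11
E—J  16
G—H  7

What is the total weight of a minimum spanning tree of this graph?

Kruskal: consider edges lightest-first.
F—J (1): add. Components now {D} {E} {F,J} {G} {H} {I}
F—H (3): add. Components now {D} {E} {F,H,J} {G} {I}
E—H (5): add. Components now {D} {E,F,H,J} {G} {I}
D—F (6): add. Components now {D,E,F,H,J} {G} {I}
E—G (7): add. Components now {D,E,F,G,H,J} {I}
G—H (7): skip — G and H already connected.
D—E (11): skip — D and E already connected.
I—J (11): add. Components now {D,E,F,G,H,I,J}
MST edges: F—J, F—H, E—H, D—F, E—G, I—J; total weight 1+3+5+6+7+11 = 33.

33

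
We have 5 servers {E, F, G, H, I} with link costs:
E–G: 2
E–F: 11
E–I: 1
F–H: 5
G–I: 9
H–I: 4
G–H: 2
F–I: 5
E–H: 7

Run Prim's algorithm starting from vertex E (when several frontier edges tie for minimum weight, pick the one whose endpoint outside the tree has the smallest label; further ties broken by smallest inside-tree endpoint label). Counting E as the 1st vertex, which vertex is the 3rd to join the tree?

G

Prim, starting at E.
Step 1: frontier [E–I 1, E–G 2, E–H 7, E–F 11] → take E–I (1); add I.
Step 2: frontier [E–G 2, E–H 7, E–F 11, H–I 4, F–I 5, G–I 9] → take E–G (2); add G.
Step 3: frontier [E–H 7, E–F 11, G–H 2, H–I 4, F–I 5] → take G–H (2); add H.
Step 4: frontier [E–F 11, F–H 5, F–I 5] → take F–H (5); add F.
Vertex order: E, I, G, H, F. The 3rd vertex is G.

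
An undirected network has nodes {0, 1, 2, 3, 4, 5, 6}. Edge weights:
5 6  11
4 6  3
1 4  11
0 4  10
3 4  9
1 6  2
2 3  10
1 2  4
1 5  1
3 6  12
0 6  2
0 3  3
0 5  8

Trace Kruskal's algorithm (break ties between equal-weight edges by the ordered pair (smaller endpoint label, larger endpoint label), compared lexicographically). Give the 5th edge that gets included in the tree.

Sort edges by weight, then run Kruskal:
1 5 (1): add — endpoints in different components.
0 6 (2): add — endpoints in different components.
1 6 (2): add — endpoints in different components.
0 3 (3): add — endpoints in different components.
4 6 (3): add — endpoints in different components.
1 2 (4): add — endpoints in different components.
The 5th edge added is 4 6.

4-6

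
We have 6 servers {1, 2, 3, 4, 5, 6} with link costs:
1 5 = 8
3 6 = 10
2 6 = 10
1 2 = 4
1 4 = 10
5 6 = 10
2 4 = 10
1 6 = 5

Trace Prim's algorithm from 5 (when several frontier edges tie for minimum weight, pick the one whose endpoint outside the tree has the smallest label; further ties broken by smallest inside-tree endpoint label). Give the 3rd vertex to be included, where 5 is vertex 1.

Prim, starting at 5.
Step 1: cheapest edge leaving the tree is 1 5 (8); add 1.
Step 2: cheapest edge leaving the tree is 1 2 (4); add 2.
Step 3: cheapest edge leaving the tree is 1 6 (5); add 6.
Step 4: cheapest edge leaving the tree is 3 6 (10); add 3.
Step 5: cheapest edge leaving the tree is 1 4 (10); add 4.
Vertex order: 5, 1, 2, 6, 3, 4. The 3rd vertex is 2.

2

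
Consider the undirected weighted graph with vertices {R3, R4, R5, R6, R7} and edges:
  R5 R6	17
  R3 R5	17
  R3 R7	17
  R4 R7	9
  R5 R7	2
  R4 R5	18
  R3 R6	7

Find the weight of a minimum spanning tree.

Sort edges by weight, then run Kruskal:
R5 R7 (2): add. Components now {R4} {R6} {R5,R7} {R3}
R3 R6 (7): add. Components now {R4} {R3,R6} {R5,R7}
R4 R7 (9): add. Components now {R4,R5,R7} {R3,R6}
R3 R5 (17): add. Components now {R3,R4,R5,R6,R7}
MST edges: R5 R7, R3 R6, R4 R7, R3 R5; total weight 2+7+9+17 = 35.

35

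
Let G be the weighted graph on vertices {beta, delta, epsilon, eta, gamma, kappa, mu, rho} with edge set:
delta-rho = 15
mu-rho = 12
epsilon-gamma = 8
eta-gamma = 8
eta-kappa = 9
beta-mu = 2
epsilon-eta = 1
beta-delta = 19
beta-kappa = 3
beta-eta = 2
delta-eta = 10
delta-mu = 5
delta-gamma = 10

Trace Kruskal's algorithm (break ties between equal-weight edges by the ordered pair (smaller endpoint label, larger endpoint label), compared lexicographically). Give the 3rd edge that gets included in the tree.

beta-mu

Kruskal: consider edges lightest-first.
epsilon-eta (1): add — endpoints in different components.
beta-eta (2): add — endpoints in different components.
beta-mu (2): add — endpoints in different components.
beta-kappa (3): add — endpoints in different components.
delta-mu (5): add — endpoints in different components.
epsilon-gamma (8): add — endpoints in different components.
eta-gamma (8): skip — eta and gamma already connected.
eta-kappa (9): skip — eta and kappa already connected.
delta-eta (10): skip — eta and delta already connected.
delta-gamma (10): skip — gamma and delta already connected.
mu-rho (12): add — endpoints in different components.
The 3rd edge added is beta-mu.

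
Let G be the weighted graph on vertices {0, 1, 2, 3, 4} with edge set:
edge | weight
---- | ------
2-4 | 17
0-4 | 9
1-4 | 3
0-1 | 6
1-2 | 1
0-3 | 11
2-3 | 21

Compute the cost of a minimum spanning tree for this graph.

21

Prim, starting at 0.
Step 1: cheapest edge leaving the tree is 0-1 (6); add 1.
Step 2: cheapest edge leaving the tree is 1-2 (1); add 2.
Step 3: cheapest edge leaving the tree is 1-4 (3); add 4.
Step 4: cheapest edge leaving the tree is 0-3 (11); add 3.
MST edges: 0-1, 1-2, 1-4, 0-3; total weight 6+1+3+11 = 21.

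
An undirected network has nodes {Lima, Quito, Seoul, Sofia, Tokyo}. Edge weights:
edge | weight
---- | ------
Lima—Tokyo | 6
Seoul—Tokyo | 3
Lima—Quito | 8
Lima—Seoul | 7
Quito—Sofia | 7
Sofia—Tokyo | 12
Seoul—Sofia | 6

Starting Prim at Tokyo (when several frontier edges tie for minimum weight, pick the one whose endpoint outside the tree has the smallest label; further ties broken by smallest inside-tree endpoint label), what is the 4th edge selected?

Prim, starting at Tokyo.
Step 1: cheapest edge leaving the tree is Seoul—Tokyo (3); add Seoul.
Step 2: cheapest edge leaving the tree is Lima—Tokyo (6); add Lima.
Step 3: cheapest edge leaving the tree is Seoul—Sofia (6); add Sofia.
Step 4: cheapest edge leaving the tree is Quito—Sofia (7); add Quito.
The 4th edge added is Quito—Sofia.

Quito-Sofia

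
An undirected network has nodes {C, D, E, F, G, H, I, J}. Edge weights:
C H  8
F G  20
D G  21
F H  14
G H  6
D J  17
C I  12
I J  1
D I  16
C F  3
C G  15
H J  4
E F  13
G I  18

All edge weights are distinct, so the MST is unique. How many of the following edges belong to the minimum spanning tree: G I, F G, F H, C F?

Kruskal's algorithm — process edges by increasing weight (ties by edge label):
I J (1): add — endpoints in different components.
C F (3): add — endpoints in different components.
H J (4): add — endpoints in different components.
G H (6): add — endpoints in different components.
C H (8): add — endpoints in different components.
C I (12): skip — C and I already connected.
E F (13): add — endpoints in different components.
F H (14): skip — F and H already connected.
C G (15): skip — C and G already connected.
D I (16): add — endpoints in different components.
MST edge set: {I J, C F, H J, G H, C H, E F, D I}.
Of the listed edges, {C F} are in the MST → 1.

1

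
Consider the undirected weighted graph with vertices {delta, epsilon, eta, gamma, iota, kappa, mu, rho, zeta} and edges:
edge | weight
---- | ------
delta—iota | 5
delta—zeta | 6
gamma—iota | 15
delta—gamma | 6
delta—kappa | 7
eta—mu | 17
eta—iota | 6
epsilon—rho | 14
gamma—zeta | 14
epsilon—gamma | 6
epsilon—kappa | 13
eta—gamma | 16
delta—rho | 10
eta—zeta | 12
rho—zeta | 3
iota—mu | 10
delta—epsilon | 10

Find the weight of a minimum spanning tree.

49

Grow the tree from rho using Prim:
Step 1: cheapest edge leaving the tree is rho—zeta (3); add zeta.
Step 2: cheapest edge leaving the tree is delta—zeta (6); add delta.
Step 3: cheapest edge leaving the tree is delta—iota (5); add iota.
Step 4: cheapest edge leaving the tree is eta—iota (6); add eta.
Step 5: cheapest edge leaving the tree is delta—gamma (6); add gamma.
Step 6: cheapest edge leaving the tree is epsilon—gamma (6); add epsilon.
Step 7: cheapest edge leaving the tree is delta—kappa (7); add kappa.
Step 8: cheapest edge leaving the tree is iota—mu (10); add mu.
MST edges: rho—zeta, delta—zeta, delta—iota, eta—iota, delta—gamma, epsilon—gamma, delta—kappa, iota—mu; total weight 3+6+5+6+6+6+7+10 = 49.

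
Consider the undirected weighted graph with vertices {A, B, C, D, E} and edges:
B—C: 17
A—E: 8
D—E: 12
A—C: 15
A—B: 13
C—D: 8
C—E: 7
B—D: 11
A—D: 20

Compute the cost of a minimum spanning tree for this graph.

Kruskal: consider edges lightest-first.
C—E (7): add — endpoints in different components.
A—E (8): add — endpoints in different components.
C—D (8): add — endpoints in different components.
B—D (11): add — endpoints in different components.
MST edges: C—E, A—E, C—D, B—D; total weight 7+8+8+11 = 34.

34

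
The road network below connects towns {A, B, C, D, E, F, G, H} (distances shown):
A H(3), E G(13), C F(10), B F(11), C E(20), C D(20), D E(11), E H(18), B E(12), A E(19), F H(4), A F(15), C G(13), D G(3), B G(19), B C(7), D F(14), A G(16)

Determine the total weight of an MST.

50

Grow the tree from A using Prim:
Step 1: cheapest edge leaving the tree is A H (3); add H.
Step 2: cheapest edge leaving the tree is F H (4); add F.
Step 3: cheapest edge leaving the tree is C F (10); add C.
Step 4: cheapest edge leaving the tree is B C (7); add B.
Step 5: cheapest edge leaving the tree is B E (12); add E.
Step 6: cheapest edge leaving the tree is D E (11); add D.
Step 7: cheapest edge leaving the tree is D G (3); add G.
MST edges: A H, F H, C F, B C, B E, D E, D G; total weight 3+4+10+7+12+11+3 = 50.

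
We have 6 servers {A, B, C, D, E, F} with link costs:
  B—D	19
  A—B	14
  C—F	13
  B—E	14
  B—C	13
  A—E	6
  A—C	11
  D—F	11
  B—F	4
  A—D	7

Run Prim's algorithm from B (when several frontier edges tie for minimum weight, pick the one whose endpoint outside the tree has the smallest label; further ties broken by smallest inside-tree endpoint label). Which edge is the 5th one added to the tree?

Prim, starting at B.
Step 1: frontier [B—F 4, B—C 13, A—B 14, B—E 14, B—D 19] → take B—F (4); add F.
Step 2: frontier [B—C 13, A—B 14, B—E 14, B—D 19, D—F 11, C—F 13] → take D—F (11); add D.
Step 3: frontier [B—C 13, A—B 14, B—E 14, A—D 7, C—F 13] → take A—D (7); add A.
Step 4: frontier [A—E 6, A—C 11, B—C 13, B—E 14, C—F 13] → take A—E (6); add E.
Step 5: frontier [A—C 11, B—C 13, C—F 13] → take A—C (11); add C.
The 5th edge added is A—C.

A-C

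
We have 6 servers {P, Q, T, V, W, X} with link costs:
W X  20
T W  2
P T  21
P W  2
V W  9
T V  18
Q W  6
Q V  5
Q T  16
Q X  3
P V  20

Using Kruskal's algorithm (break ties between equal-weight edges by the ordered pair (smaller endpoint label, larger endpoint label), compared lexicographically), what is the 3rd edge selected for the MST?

Kruskal's algorithm — process edges by increasing weight (ties by edge label):
P W (2): add — endpoints in different components.
T W (2): add — endpoints in different components.
Q X (3): add — endpoints in different components.
Q V (5): add — endpoints in different components.
Q W (6): add — endpoints in different components.
The 3rd edge added is Q X.

Q-X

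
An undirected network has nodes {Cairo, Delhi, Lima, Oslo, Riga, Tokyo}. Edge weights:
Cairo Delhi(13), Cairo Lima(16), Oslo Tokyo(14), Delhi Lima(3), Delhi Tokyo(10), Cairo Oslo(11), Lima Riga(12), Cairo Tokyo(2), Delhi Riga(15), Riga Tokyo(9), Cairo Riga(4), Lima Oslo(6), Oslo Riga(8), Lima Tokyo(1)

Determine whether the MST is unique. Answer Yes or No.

Yes

Sort edges by weight, then run Kruskal:
Lima Tokyo (1): add — endpoints in different components.
Cairo Tokyo (2): add — endpoints in different components.
Delhi Lima (3): add — endpoints in different components.
Cairo Riga (4): add — endpoints in different components.
Lima Oslo (6): add — endpoints in different components.
Every non-tree edge has weight strictly greater than the heaviest edge on the tree path between its endpoints, so the MST is unique.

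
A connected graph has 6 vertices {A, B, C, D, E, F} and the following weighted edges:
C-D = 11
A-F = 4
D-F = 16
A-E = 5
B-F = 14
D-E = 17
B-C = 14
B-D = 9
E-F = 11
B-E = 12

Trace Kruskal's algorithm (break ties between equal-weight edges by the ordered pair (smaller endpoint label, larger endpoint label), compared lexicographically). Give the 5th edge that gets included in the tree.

B-E

Kruskal's algorithm — process edges by increasing weight (ties by edge label):
A-F (4): add — endpoints in different components.
A-E (5): add — endpoints in different components.
B-D (9): add — endpoints in different components.
C-D (11): add — endpoints in different components.
E-F (11): skip — E and F already connected.
B-E (12): add — endpoints in different components.
The 5th edge added is B-E.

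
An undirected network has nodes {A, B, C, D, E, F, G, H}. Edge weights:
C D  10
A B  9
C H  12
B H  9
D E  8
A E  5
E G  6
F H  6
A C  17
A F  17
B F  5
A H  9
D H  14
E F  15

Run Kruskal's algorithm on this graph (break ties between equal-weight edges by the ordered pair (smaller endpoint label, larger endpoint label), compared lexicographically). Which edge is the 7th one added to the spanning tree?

C-D

Sort edges by weight, then run Kruskal:
A E (5): add — endpoints in different components.
B F (5): add — endpoints in different components.
E G (6): add — endpoints in different components.
F H (6): add — endpoints in different components.
D E (8): add — endpoints in different components.
A B (9): add — endpoints in different components.
A H (9): skip — A and H already connected.
B H (9): skip — B and H already connected.
C D (10): add — endpoints in different components.
The 7th edge added is C D.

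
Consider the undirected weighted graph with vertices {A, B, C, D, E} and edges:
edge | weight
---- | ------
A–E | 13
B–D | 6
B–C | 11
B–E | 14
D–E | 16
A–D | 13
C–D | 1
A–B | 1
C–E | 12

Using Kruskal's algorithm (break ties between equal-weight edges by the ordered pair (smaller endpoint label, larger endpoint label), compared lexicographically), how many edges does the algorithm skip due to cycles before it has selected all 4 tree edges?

1

Sort edges by weight, then run Kruskal:
A–B (1): add. Components now {A,B} {C} {D} {E}
C–D (1): add. Components now {A,B} {C,D} {E}
B–D (6): add. Components now {A,B,C,D} {E}
B–C (11): skip — B and C already connected.
C–E (12): add. Components now {A,B,C,D,E}
Edges rejected before the tree was complete: 1.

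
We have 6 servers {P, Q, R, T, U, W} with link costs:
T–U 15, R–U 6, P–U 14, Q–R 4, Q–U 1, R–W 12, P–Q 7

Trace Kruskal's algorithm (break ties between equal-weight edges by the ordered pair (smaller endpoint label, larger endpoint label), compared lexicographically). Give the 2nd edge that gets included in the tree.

Kruskal's algorithm — process edges by increasing weight (ties by edge label):
Q–U (1): add. Components now {T} {Q,U} {R} {P} {W}
Q–R (4): add. Components now {T} {Q,R,U} {P} {W}
R–U (6): skip — R and U already connected.
P–Q (7): add. Components now {T} {P,Q,R,U} {W}
R–W (12): add. Components now {T} {P,Q,R,U,W}
P–U (14): skip — P and U already connected.
T–U (15): add. Components now {P,Q,R,T,U,W}
The 2nd edge added is Q–R.

Q-R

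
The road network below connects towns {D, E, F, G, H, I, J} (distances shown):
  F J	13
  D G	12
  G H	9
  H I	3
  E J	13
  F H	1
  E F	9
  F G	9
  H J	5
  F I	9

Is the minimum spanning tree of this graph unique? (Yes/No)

Kruskal: consider edges lightest-first.
F H (1): add. Components now {D} {E} {F,H} {G} {I} {J}
H I (3): add. Components now {D} {E} {F,H,I} {G} {J}
H J (5): add. Components now {D} {E} {F,H,I,J} {G}
E F (9): add. Components now {D} {E,F,H,I,J} {G}
F G (9): add. Components now {D} {E,F,G,H,I,J}
F I (9): skip — F and I already connected.
G H (9): skip — G and H already connected.
D G (12): add. Components now {D,E,F,G,H,I,J}
Non-tree edge G H has weight 9, equal to the heaviest edge on its tree cycle — swapping gives another MST of the same weight. Not unique.

No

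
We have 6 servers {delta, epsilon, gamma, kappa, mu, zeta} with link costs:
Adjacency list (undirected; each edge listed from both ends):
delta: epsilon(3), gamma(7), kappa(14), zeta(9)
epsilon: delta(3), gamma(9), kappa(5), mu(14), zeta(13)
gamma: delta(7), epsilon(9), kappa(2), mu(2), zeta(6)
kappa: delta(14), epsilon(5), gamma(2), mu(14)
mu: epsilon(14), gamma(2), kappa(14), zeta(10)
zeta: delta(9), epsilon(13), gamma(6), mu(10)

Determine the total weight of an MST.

18

Prim, starting at zeta.
Step 1: frontier [gamma–zeta 6, delta–zeta 9, mu–zeta 10, epsilon–zeta 13] → take gamma–zeta (6); add gamma.
Step 2: frontier [gamma–kappa 2, gamma–mu 2, delta–gamma 7, epsilon–gamma 9, delta–zeta 9, mu–zeta 10, epsilon–zeta 13] → take gamma–kappa (2); add kappa.
Step 3: frontier [gamma–mu 2, delta–gamma 7, epsilon–gamma 9, epsilon–kappa 5, delta–kappa 14, kappa–mu 14, delta–zeta 9, mu–zeta 10, epsilon–zeta 13] → take gamma–mu (2); add mu.
Step 4: frontier [delta–gamma 7, epsilon–gamma 9, epsilon–kappa 5, delta–kappa 14, epsilon–mu 14, delta–zeta 9, epsilon–zeta 13] → take epsilon–kappa (5); add epsilon.
Step 5: frontier [delta–epsilon 3, delta–gamma 7, delta–kappa 14, delta–zeta 9] → take delta–epsilon (3); add delta.
MST edges: gamma–zeta, gamma–kappa, gamma–mu, epsilon–kappa, delta–epsilon; total weight 6+2+2+5+3 = 18.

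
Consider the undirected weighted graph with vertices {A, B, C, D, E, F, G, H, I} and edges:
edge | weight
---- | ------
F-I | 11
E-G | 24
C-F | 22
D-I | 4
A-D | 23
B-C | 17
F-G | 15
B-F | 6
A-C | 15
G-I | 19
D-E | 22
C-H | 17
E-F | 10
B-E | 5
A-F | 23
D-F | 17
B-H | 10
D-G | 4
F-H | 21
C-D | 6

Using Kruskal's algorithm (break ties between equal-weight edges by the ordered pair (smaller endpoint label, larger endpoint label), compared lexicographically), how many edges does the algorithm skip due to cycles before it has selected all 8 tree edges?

Sort edges by weight, then run Kruskal:
D-G (4): add — endpoints in different components.
D-I (4): add — endpoints in different components.
B-E (5): add — endpoints in different components.
B-F (6): add — endpoints in different components.
C-D (6): add — endpoints in different components.
B-H (10): add — endpoints in different components.
E-F (10): skip — E and F already connected.
F-I (11): add — endpoints in different components.
A-C (15): add — endpoints in different components.
Edges rejected before the tree was complete: 1.

1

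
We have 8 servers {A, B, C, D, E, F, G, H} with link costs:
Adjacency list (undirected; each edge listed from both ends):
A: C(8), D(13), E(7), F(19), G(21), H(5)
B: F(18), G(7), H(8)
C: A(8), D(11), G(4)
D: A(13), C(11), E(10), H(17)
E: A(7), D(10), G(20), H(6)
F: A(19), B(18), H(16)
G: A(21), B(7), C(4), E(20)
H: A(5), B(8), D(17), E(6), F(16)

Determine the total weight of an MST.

Kruskal's algorithm — process edges by increasing weight (ties by edge label):
C-G (4): add — endpoints in different components.
A-H (5): add — endpoints in different components.
E-H (6): add — endpoints in different components.
A-E (7): skip — A and E already connected.
B-G (7): add — endpoints in different components.
A-C (8): add — endpoints in different components.
B-H (8): skip — B and H already connected.
D-E (10): add — endpoints in different components.
C-D (11): skip — C and D already connected.
A-D (13): skip — A and D already connected.
F-H (16): add — endpoints in different components.
MST edges: C-G, A-H, E-H, B-G, A-C, D-E, F-H; total weight 4+5+6+7+8+10+16 = 56.

56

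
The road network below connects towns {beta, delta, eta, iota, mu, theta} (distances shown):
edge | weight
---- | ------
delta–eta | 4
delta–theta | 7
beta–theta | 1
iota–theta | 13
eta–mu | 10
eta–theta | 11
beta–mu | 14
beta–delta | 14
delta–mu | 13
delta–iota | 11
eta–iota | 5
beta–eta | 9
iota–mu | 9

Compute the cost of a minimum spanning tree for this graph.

26

Kruskal's algorithm — process edges by increasing weight (ties by edge label):
beta–theta (1): add — endpoints in different components.
delta–eta (4): add — endpoints in different components.
eta–iota (5): add — endpoints in different components.
delta–theta (7): add — endpoints in different components.
beta–eta (9): skip — beta and eta already connected.
iota–mu (9): add — endpoints in different components.
MST edges: beta–theta, delta–eta, eta–iota, delta–theta, iota–mu; total weight 1+4+5+7+9 = 26.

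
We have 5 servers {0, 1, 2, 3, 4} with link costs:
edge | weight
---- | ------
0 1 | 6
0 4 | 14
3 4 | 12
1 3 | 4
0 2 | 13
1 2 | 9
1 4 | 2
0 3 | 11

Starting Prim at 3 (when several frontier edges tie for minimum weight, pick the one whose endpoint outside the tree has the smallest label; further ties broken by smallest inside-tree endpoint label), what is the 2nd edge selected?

Grow the tree from 3 using Prim:
Step 1: cheapest edge leaving the tree is 1 3 (4); add 1.
Step 2: cheapest edge leaving the tree is 1 4 (2); add 4.
Step 3: cheapest edge leaving the tree is 0 1 (6); add 0.
Step 4: cheapest edge leaving the tree is 1 2 (9); add 2.
The 2nd edge added is 1 4.

1-4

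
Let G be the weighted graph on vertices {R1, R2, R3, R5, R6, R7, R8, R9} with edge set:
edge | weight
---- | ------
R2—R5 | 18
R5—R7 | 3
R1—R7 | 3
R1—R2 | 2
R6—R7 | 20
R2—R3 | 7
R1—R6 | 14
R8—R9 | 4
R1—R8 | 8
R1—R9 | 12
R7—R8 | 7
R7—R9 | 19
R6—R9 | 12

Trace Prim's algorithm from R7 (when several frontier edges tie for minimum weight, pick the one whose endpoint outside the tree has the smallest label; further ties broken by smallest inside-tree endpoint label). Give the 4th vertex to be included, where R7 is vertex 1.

R5

Prim, starting at R7.
Step 1: frontier [R1—R7 3, R5—R7 3, R7—R8 7, R7—R9 19, R6—R7 20] → take R1—R7 (3); add R1.
Step 2: frontier [R1—R2 2, R1—R8 8, R1—R9 12, R1—R6 14, R5—R7 3, R7—R8 7, R7—R9 19, R6—R7 20] → take R1—R2 (2); add R2.
Step 3: frontier [R1—R8 8, R1—R9 12, R1—R6 14, R2—R3 7, R2—R5 18, R5—R7 3, R7—R8 7, R7—R9 19, R6—R7 20] → take R5—R7 (3); add R5.
Step 4: frontier [R1—R8 8, R1—R9 12, R1—R6 14, R2—R3 7, R7—R8 7, R7—R9 19, R6—R7 20] → take R2—R3 (7); add R3.
Step 5: frontier [R1—R8 8, R1—R9 12, R1—R6 14, R7—R8 7, R7—R9 19, R6—R7 20] → take R7—R8 (7); add R8.
Step 6: frontier [R1—R9 12, R1—R6 14, R7—R9 19, R6—R7 20, R8—R9 4] → take R8—R9 (4); add R9.
Step 7: frontier [R1—R6 14, R6—R7 20, R6—R9 12] → take R6—R9 (12); add R6.
Vertex order: R7, R1, R2, R5, R3, R8, R9, R6. The 4th vertex is R5.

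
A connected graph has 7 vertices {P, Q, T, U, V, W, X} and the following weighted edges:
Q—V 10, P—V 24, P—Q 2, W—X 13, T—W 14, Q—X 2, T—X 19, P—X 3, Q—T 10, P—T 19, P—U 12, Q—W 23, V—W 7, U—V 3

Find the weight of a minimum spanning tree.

34

Kruskal: consider edges lightest-first.
P—Q (2): add — endpoints in different components.
Q—X (2): add — endpoints in different components.
P—X (3): skip — P and X already connected.
U—V (3): add — endpoints in different components.
V—W (7): add — endpoints in different components.
Q—T (10): add — endpoints in different components.
Q—V (10): add — endpoints in different components.
MST edges: P—Q, Q—X, U—V, V—W, Q—T, Q—V; total weight 2+2+3+7+10+10 = 34.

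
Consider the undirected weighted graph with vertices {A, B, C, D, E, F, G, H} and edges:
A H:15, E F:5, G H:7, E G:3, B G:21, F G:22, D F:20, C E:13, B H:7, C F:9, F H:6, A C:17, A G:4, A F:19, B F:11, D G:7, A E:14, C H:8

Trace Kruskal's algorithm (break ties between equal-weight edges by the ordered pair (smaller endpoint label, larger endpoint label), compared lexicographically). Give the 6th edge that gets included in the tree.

Sort edges by weight, then run Kruskal:
E G (3): add — endpoints in different components.
A G (4): add — endpoints in different components.
E F (5): add — endpoints in different components.
F H (6): add — endpoints in different components.
B H (7): add — endpoints in different components.
D G (7): add — endpoints in different components.
G H (7): skip — G and H already connected.
C H (8): add — endpoints in different components.
The 6th edge added is D G.

D-G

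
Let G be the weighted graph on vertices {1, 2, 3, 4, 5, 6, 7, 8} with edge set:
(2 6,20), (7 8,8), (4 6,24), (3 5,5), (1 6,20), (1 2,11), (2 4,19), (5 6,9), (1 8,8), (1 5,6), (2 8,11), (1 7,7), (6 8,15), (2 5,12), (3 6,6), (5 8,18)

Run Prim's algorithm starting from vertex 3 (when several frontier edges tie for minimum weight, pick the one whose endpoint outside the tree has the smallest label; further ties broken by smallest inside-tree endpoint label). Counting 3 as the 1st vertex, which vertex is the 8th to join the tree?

4

Prim, starting at 3.
Step 1: cheapest edge leaving the tree is 3 5 (5); add 5.
Step 2: cheapest edge leaving the tree is 1 5 (6); add 1.
Step 3: cheapest edge leaving the tree is 3 6 (6); add 6.
Step 4: cheapest edge leaving the tree is 1 7 (7); add 7.
Step 5: cheapest edge leaving the tree is 1 8 (8); add 8.
Step 6: cheapest edge leaving the tree is 1 2 (11); add 2.
Step 7: cheapest edge leaving the tree is 2 4 (19); add 4.
Vertex order: 3, 5, 1, 6, 7, 8, 2, 4. The 8th vertex is 4.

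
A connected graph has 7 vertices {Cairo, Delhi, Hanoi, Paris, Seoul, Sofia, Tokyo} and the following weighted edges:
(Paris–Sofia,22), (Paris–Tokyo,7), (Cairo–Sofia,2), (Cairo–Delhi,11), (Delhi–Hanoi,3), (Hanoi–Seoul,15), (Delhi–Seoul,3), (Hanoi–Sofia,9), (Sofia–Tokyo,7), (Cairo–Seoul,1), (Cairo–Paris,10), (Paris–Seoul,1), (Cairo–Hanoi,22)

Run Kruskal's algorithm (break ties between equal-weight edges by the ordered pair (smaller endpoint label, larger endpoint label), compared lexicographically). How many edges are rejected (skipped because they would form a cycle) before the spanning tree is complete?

Kruskal's algorithm — process edges by increasing weight (ties by edge label):
Cairo–Seoul (1): add. Components now {Cairo,Seoul} {Paris} {Sofia} {Delhi} {Hanoi} {Tokyo}
Paris–Seoul (1): add. Components now {Cairo,Paris,Seoul} {Sofia} {Delhi} {Hanoi} {Tokyo}
Cairo–Sofia (2): add. Components now {Cairo,Paris,Seoul,Sofia} {Delhi} {Hanoi} {Tokyo}
Delhi–Hanoi (3): add. Components now {Cairo,Paris,Seoul,Sofia} {Delhi,Hanoi} {Tokyo}
Delhi–Seoul (3): add. Components now {Cairo,Delhi,Hanoi,Paris,Seoul,Sofia} {Tokyo}
Paris–Tokyo (7): add. Components now {Cairo,Delhi,Hanoi,Paris,Seoul,Sofia,Tokyo}
Edges rejected before the tree was complete: 0.

0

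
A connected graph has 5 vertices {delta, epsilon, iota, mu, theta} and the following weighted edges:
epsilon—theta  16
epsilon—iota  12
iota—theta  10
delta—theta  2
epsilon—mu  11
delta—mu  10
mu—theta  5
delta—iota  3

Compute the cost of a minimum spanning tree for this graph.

Prim, starting at mu.
Step 1: frontier [mu—theta 5, delta—mu 10, epsilon—mu 11] → take mu—theta (5); add theta.
Step 2: frontier [delta—mu 10, epsilon—mu 11, delta—theta 2, iota—theta 10, epsilon—theta 16] → take delta—theta (2); add delta.
Step 3: frontier [delta—iota 3, epsilon—mu 11, iota—theta 10, epsilon—theta 16] → take delta—iota (3); add iota.
Step 4: frontier [epsilon—iota 12, epsilon—mu 11, epsilon—theta 16] → take epsilon—mu (11); add epsilon.
MST edges: mu—theta, delta—theta, delta—iota, epsilon—mu; total weight 5+2+3+11 = 21.

21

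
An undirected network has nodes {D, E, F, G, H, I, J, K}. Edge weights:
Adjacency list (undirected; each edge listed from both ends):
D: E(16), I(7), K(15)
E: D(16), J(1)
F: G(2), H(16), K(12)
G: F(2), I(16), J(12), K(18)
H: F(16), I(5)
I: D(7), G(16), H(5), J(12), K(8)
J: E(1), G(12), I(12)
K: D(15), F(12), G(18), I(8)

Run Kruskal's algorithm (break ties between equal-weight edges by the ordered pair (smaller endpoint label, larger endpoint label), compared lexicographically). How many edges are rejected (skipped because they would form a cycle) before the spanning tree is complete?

0

Kruskal: consider edges lightest-first.
E—J (1): add — endpoints in different components.
F—G (2): add — endpoints in different components.
H—I (5): add — endpoints in different components.
D—I (7): add — endpoints in different components.
I—K (8): add — endpoints in different components.
F—K (12): add — endpoints in different components.
G—J (12): add — endpoints in different components.
Edges rejected before the tree was complete: 0.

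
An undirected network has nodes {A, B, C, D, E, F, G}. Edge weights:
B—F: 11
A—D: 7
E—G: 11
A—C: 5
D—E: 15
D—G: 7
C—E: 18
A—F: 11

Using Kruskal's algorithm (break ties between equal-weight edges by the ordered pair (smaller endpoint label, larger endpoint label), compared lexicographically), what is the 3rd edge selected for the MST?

Kruskal's algorithm — process edges by increasing weight (ties by edge label):
A—C (5): add — endpoints in different components.
A—D (7): add — endpoints in different components.
D—G (7): add — endpoints in different components.
A—F (11): add — endpoints in different components.
B—F (11): add — endpoints in different components.
E—G (11): add — endpoints in different components.
The 3rd edge added is D—G.

D-G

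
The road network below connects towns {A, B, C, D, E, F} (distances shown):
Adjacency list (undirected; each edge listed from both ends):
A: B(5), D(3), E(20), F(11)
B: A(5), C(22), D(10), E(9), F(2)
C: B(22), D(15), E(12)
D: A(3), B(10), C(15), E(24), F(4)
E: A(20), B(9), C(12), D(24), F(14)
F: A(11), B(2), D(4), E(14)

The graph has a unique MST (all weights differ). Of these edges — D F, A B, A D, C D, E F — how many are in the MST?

2

Sort edges by weight, then run Kruskal:
B F (2): add. Components now {A} {B,F} {C} {D} {E}
A D (3): add. Components now {A,D} {B,F} {C} {E}
D F (4): add. Components now {A,B,D,F} {C} {E}
A B (5): skip — A and B already connected.
B E (9): add. Components now {A,B,D,E,F} {C}
B D (10): skip — B and D already connected.
A F (11): skip — A and F already connected.
C E (12): add. Components now {A,B,C,D,E,F}
MST edge set: {B F, A D, D F, B E, C E}.
Of the listed edges, {D F, A D} are in the MST → 2.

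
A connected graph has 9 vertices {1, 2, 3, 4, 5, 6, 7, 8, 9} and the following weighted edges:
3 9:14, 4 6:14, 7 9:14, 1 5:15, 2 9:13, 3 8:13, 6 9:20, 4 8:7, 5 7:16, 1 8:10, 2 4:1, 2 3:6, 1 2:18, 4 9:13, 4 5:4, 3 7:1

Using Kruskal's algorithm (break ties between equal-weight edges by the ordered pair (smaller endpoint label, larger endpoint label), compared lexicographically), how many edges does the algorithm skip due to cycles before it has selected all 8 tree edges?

Kruskal's algorithm — process edges by increasing weight (ties by edge label):
2 4 (1): add — endpoints in different components.
3 7 (1): add — endpoints in different components.
4 5 (4): add — endpoints in different components.
2 3 (6): add — endpoints in different components.
4 8 (7): add — endpoints in different components.
1 8 (10): add — endpoints in different components.
2 9 (13): add — endpoints in different components.
3 8 (13): skip — 3 and 8 already connected.
4 9 (13): skip — 4 and 9 already connected.
3 9 (14): skip — 3 and 9 already connected.
4 6 (14): add — endpoints in different components.
Edges rejected before the tree was complete: 3.

3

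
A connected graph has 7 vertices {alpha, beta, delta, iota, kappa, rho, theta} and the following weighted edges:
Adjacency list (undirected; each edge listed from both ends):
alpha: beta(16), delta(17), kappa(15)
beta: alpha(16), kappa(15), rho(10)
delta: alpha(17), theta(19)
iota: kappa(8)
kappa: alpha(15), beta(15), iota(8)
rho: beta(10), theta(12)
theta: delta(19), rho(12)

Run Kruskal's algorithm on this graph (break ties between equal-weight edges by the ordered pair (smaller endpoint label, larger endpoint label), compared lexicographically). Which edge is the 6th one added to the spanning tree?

Sort edges by weight, then run Kruskal:
iota kappa (8): add. Components now {beta} {rho} {iota,kappa} {alpha} {delta} {theta}
beta rho (10): add. Components now {beta,rho} {iota,kappa} {alpha} {delta} {theta}
rho theta (12): add. Components now {beta,rho,theta} {iota,kappa} {alpha} {delta}
alpha kappa (15): add. Components now {beta,rho,theta} {alpha,iota,kappa} {delta}
beta kappa (15): add. Components now {alpha,beta,iota,kappa,rho,theta} {delta}
alpha beta (16): skip — beta and alpha already connected.
alpha delta (17): add. Components now {alpha,beta,delta,iota,kappa,rho,theta}
The 6th edge added is alpha delta.

alpha-delta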